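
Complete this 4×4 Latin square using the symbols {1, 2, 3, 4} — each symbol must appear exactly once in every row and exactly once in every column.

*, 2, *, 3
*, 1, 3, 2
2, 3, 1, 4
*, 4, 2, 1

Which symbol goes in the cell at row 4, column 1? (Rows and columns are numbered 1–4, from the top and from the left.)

3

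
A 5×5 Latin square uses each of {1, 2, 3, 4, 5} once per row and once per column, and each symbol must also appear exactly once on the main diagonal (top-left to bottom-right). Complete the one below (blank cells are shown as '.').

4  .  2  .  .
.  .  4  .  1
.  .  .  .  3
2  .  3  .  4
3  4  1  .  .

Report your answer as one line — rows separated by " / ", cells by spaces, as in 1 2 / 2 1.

4 1 2 3 5 / 5 3 4 2 1 / 1 2 5 4 3 / 2 5 3 1 4 / 3 4 1 5 2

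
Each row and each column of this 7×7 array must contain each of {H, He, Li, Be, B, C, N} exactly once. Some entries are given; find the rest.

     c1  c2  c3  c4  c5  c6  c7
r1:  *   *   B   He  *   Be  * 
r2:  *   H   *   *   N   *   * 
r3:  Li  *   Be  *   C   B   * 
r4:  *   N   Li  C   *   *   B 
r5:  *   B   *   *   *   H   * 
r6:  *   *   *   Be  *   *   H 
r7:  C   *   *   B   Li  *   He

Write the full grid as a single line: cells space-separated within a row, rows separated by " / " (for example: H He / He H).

N Li B He H Be C / B H He Li N C Be / Li He Be H C B N / H N Li C Be He B / Be B C N He H Li / He C N Be B Li H / C Be H B Li N He

(r1,c5) = H
(r2,c4) = Li
(r3,c2) = He
(r3,c7) = N
(r4,c6) = He
(r5,c4) = N
(r7,c2) = Be
(r7,c6) = N
(r1,c1) = N
(r2,c6) = C
(r2,c7) = Be
(r3,c4) = H
(r4,c5) = Be
(r5,c5) = He
(r6,c5) = B
(r6,c6) = Li
(r7,c3) = H
(r2,c3) = He
(r4,c1) = H
(r5,c1) = Be
(r5,c3) = C
(r5,c7) = Li
(r6,c1) = He
(r6,c2) = C
(r6,c3) = N
(r1,c2) = Li
(r1,c7) = C
(r2,c1) = B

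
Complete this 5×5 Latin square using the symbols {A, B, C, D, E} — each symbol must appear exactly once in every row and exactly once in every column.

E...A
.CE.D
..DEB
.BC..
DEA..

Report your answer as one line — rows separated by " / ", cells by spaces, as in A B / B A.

(r1,c2) = D
(r1,c3) = B
(r1,c4) = C
(r3,c2) = A
(r4,c1) = A
(r4,c4) = D
(r4,c5) = E
(r5,c4) = B
(r5,c5) = C
(r2,c1) = B
(r2,c4) = A
(r3,c1) = C

E D B C A / B C E A D / C A D E B / A B C D E / D E A B C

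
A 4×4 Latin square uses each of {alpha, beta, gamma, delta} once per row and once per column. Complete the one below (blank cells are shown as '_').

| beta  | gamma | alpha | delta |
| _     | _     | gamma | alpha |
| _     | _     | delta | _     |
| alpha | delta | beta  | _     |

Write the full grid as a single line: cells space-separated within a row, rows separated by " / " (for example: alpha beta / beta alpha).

beta gamma alpha delta / delta beta gamma alpha / gamma alpha delta beta / alpha delta beta gamma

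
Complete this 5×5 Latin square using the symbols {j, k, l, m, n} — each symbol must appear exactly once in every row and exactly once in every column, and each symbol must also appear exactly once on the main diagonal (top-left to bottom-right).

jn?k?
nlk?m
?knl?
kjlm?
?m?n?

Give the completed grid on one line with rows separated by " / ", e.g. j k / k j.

j n m k l / n l k j m / m k n l j / k j l m n / l m j n k

(r1,c3): row 1 has {j,k,n}; column 3 has {k,l,n}, so it must be m.
(r1,c5): row 1 has {j,k,m,n}; column 5 has {m}, so it must be l.
(r2,c4): row 2 has {k,l,m,n}; column 4 has {k,l,m,n}, so it must be j.
(r3,c1): row 3 has {k,l,n}; column 1 has {j,k,n}, so it must be m.
(r3,c5): row 3 has {k,l,m,n}; column 5 has {l,m}, so it must be j.
(r4,c5): row 4 has {j,k,l,m}; column 5 has {j,l,m}, so it must be n.
(r5,c1): row 5 has {m,n}; column 1 has {j,k,m,n}, so it must be l.
(r5,c3): row 5 has {l,m,n}; column 3 has {k,l,m,n}, so it must be j.
(r5,c5): row 5 has {j,l,m,n}; column 5 has {j,l,m,n}; the diagonal has {j,l,m,n}, so it must be k.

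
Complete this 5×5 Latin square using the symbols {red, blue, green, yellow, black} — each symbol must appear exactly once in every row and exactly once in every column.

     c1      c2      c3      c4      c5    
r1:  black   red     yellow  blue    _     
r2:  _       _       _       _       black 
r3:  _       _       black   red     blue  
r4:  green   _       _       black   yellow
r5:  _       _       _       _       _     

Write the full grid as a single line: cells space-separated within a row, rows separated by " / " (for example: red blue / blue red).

black red yellow blue green / red yellow blue green black / yellow green black red blue / green blue red black yellow / blue black green yellow red

(r1,c5): row 1 has {red,blue,yellow,black}; column 5 has {blue,yellow,black}, so it must be green.
(r3,c1): row 3 has {red,blue,black}; column 1 has {green,black}, so it must be yellow.
(r3,c2): row 3 has {red,blue,yellow,black}; column 2 has {red}, so it must be green.
(r4,c2): row 4 has {green,yellow,black}; column 2 has {red,green}, so it must be blue.
(r4,c3): row 4 has {blue,green,yellow,black}; column 3 has {yellow,black}, so it must be red.
(r5,c5): row 5 is empty so far; column 5 has {blue,green,yellow,black}, so it must be red.
(r2,c2): row 2 has {black}; column 2 has {red,blue,green}, so it must be yellow.
(r2,c4): row 2 has {yellow,black}; column 4 has {red,blue,black}, so it must be green.
(r5,c1): row 5 has {red}; column 1 has {green,yellow,black}, so it must be blue.
(r5,c2): row 5 has {red,blue}; column 2 has {red,blue,green,yellow}, so it must be black.
(r5,c3): row 5 has {red,blue,black}; column 3 has {red,yellow,black}, so it must be green.
(r5,c4): row 5 has {red,blue,green,black}; column 4 has {red,blue,green,black}, so it must be yellow.
(r2,c1): row 2 has {green,yellow,black}; column 1 has {blue,green,yellow,black}, so it must be red.
(r2,c3): row 2 has {red,green,yellow,black}; column 3 has {red,green,yellow,black}, so it must be blue.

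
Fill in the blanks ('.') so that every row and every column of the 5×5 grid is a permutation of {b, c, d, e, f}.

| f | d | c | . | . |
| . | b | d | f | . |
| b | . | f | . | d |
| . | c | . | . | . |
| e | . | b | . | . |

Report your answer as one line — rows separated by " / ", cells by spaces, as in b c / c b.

f d c e b / c b d f e / b e f c d / d c e b f / e f b d c

(r2,c1) = c
(r2,c5) = e
(r3,c2) = e
(r3,c4) = c
(r4,c1) = d
(r4,c3) = e
(r4,c4) = b
(r4,c5) = f
(r5,c2) = f
(r5,c4) = d
(r5,c5) = c
(r1,c4) = e
(r1,c5) = b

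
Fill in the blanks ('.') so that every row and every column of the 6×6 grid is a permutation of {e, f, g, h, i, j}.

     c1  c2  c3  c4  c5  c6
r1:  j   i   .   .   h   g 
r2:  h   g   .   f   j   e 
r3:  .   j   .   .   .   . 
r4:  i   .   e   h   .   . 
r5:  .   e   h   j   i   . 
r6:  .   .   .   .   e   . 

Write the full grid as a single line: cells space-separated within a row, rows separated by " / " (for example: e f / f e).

j i f e h g / h g i f j e / e j g i f h / i f e h g j / g e h j i f / f h j g e i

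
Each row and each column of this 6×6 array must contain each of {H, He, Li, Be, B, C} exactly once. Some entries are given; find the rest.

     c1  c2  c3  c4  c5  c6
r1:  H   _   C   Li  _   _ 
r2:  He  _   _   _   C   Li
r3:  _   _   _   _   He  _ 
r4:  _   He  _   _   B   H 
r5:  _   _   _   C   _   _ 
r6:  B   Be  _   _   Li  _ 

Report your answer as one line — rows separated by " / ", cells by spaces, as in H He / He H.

(r1,c2): row 1 has {H,Li,C}; column 2 has {He,Be}, so it must be B.
(r1,c5): row 1 has {H,Li,B,C}; column 5 has {He,Li,B,C}, so it must be Be.
(r1,c6): row 1 has {H,Li,Be,B,C}; column 6 has {H,Li}, so it must be He.
(r2,c2): row 2 has {He,Li,C}; column 2 has {He,Be,B}, so it must be H.
(r4,c4): row 4 has {H,He,B}; column 4 has {Li,C}, so it must be Be.
(r5,c2): row 5 has {C}; column 2 has {H,He,Be,B}, so it must be Li.
(r5,c5): row 5 has {Li,C}; column 5 has {He,Li,Be,B,C}, so it must be H.
(r6,c6): row 6 has {Li,Be,B}; column 6 has {H,He,Li}, so it must be C.
(r2,c4): row 2 has {H,He,Li,C}; column 4 has {Li,Be,C}, so it must be B.
(r3,c2): row 3 has {He}; column 2 has {H,He,Li,Be,B}, so it must be C.
(r3,c4): row 3 has {He,C}; column 4 has {Li,Be,B,C}, so it must be H.
(r4,c3): row 4 has {H,He,Be,B}; column 3 has {C}, so it must be Li.
(r5,c1): row 5 has {H,Li,C}; column 1 has {H,He,B}, so it must be Be.
(r5,c6): row 5 has {H,Li,Be,C}; column 6 has {H,He,Li,C}, so it must be B.
(r6,c4): row 6 has {Li,Be,B,C}; column 4 has {H,Li,Be,B,C}, so it must be He.
(r2,c3): row 2 has {H,He,Li,B,C}; column 3 has {Li,C}, so it must be Be.
(r3,c1): row 3 has {H,He,C}; column 1 has {H,He,Be,B}, so it must be Li.
(r3,c3): row 3 has {H,He,Li,C}; column 3 has {Li,Be,C}, so it must be B.
(r3,c6): row 3 has {H,He,Li,B,C}; column 6 has {H,He,Li,B,C}, so it must be Be.
(r4,c1): row 4 has {H,He,Li,Be,B}; column 1 has {H,He,Li,Be,B}, so it must be C.
(r5,c3): row 5 has {H,Li,Be,B,C}; column 3 has {Li,Be,B,C}, so it must be He.
(r6,c3): row 6 has {He,Li,Be,B,C}; column 3 has {He,Li,Be,B,C}, so it must be H.

H B C Li Be He / He H Be B C Li / Li C B H He Be / C He Li Be B H / Be Li He C H B / B Be H He Li C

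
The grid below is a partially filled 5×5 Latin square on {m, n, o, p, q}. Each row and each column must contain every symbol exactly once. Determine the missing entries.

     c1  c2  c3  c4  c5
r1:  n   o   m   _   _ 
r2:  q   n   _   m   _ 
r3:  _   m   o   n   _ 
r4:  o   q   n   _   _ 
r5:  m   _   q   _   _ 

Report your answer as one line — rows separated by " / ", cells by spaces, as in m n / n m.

Cell (r2,c3): row 2 has {m,n,q}; column 3 has {m,n,o,q} → p.
Cell (r2,c5): row 2 has {m,n,p,q}; column 5 is empty so far → o.
Cell (r3,c1): row 3 has {m,n,o}; column 1 has {m,n,o,q} → p.
Cell (r3,c5): row 3 has {m,n,o,p}; column 5 has {o} → q.
Cell (r4,c4): row 4 has {n,o,q}; column 4 has {m,n} → p.
Cell (r4,c5): row 4 has {n,o,p,q}; column 5 has {o,q} → m.
Cell (r5,c2): row 5 has {m,q}; column 2 has {m,n,o,q} → p.
Cell (r5,c4): row 5 has {m,p,q}; column 4 has {m,n,p} → o.
Cell (r5,c5): row 5 has {m,o,p,q}; column 5 has {m,o,q} → n.
Cell (r1,c4): row 1 has {m,n,o}; column 4 has {m,n,o,p} → q.
Cell (r1,c5): row 1 has {m,n,o,q}; column 5 has {m,n,o,q} → p.

n o m q p / q n p m o / p m o n q / o q n p m / m p q o n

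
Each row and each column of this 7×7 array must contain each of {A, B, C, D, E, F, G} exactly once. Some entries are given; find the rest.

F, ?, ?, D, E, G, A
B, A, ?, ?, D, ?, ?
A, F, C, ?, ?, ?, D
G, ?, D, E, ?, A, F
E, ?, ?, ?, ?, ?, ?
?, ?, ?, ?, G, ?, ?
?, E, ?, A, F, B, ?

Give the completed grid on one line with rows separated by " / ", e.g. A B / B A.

(r1,c3): row 1 has {A,D,E,F,G}; column 3 has {C,D}, so it must be B.
(r3,c5): row 3 has {A,C,D,F}; column 5 has {D,E,F,G}, so it must be B.
(r3,c6): row 3 has {A,B,C,D,F}; column 6 has {A,B,G}, so it must be E.
(r4,c5): row 4 has {A,D,E,F,G}; column 5 has {B,D,E,F,G}, so it must be C.
(r5,c5): row 5 has {E}; column 5 has {B,C,D,E,F,G}, so it must be A.
(r7,c3): row 7 has {A,B,E,F}; column 3 has {B,C,D}, so it must be G.
(r7,c7): row 7 has {A,B,E,F,G}; column 7 has {A,D,F}, so it must be C.
(r1,c2): row 1 has {A,B,D,E,F,G}; column 2 has {A,E,F}, so it must be C.
(r3,c4): row 3 has {A,B,C,D,E,F}; column 4 has {A,D,E}, so it must be G.
(r4,c2): row 4 has {A,C,D,E,F,G}; column 2 has {A,C,E,F}, so it must be B.
(r5,c3): row 5 has {A,E}; column 3 has {B,C,D,G}, so it must be F.
(r6,c2): row 6 has {G}; column 2 has {A,B,C,E,F}, so it must be D.
(r7,c1): row 7 has {A,B,C,E,F,G}; column 1 has {A,B,E,F,G}, so it must be D.
(r2,c3): row 2 has {A,B,D}; column 3 has {B,C,D,F,G}, so it must be E.
(r2,c7): row 2 has {A,B,D,E}; column 7 has {A,C,D,F}, so it must be G.
(r5,c2): row 5 has {A,E,F}; column 2 has {A,B,C,D,E,F}, so it must be G.
(r5,c7): row 5 has {A,E,F,G}; column 7 has {A,C,D,F,G}, so it must be B.
(r6,c1): row 6 has {D,G}; column 1 has {A,B,D,E,F,G}, so it must be C.
(r6,c3): row 6 has {C,D,G}; column 3 has {B,C,D,E,F,G}, so it must be A.
(r6,c6): row 6 has {A,C,D,G}; column 6 has {A,B,E,G}, so it must be F.
(r6,c7): row 6 has {A,C,D,F,G}; column 7 has {A,B,C,D,F,G}, so it must be E.
(r2,c6): row 2 has {A,B,D,E,G}; column 6 has {A,B,E,F,G}, so it must be C.
(r5,c4): row 5 has {A,B,E,F,G}; column 4 has {A,D,E,G}, so it must be C.
(r5,c6): row 5 has {A,B,C,E,F,G}; column 6 has {A,B,C,E,F,G}, so it must be D.
(r6,c4): row 6 has {A,C,D,E,F,G}; column 4 has {A,C,D,E,G}, so it must be B.
(r2,c4): row 2 has {A,B,C,D,E,G}; column 4 has {A,B,C,D,E,G}, so it must be F.

F C B D E G A / B A E F D C G / A F C G B E D / G B D E C A F / E G F C A D B / C D A B G F E / D E G A F B C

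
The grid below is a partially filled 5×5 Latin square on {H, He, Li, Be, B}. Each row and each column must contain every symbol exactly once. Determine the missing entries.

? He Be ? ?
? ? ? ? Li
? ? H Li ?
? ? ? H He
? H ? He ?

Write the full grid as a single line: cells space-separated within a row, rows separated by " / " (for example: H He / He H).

Li He Be B H / H B He Be Li / He Be H Li B / Be Li B H He / B H Li He Be

Cell (r1,c4): row 1 has {He,Be}; column 4 has {H,He,Li} → B.
Cell (r1,c5): row 1 has {He,Be,B}; column 5 has {He,Li} → H.
Cell (r2,c4): row 2 has {Li}; column 4 has {H,He,Li,B} → Be.
Cell (r1,c1): row 1 has {H,He,Be,B}; column 1 is empty so far → Li.
Cell (r2,c2): row 2 has {Li,Be}; column 2 has {H,He} → B.
Cell (r2,c3): row 2 has {Li,Be,B}; column 3 has {H,Be} → He.
Cell (r3,c2): row 3 has {H,Li}; column 2 has {H,He,B} → Be.
Cell (r3,c5): row 3 has {H,Li,Be}; column 5 has {H,He,Li} → B.
Cell (r4,c2): row 4 has {H,He}; column 2 has {H,He,Be,B} → Li.
Cell (r4,c3): row 4 has {H,He,Li}; column 3 has {H,He,Be} → B.
Cell (r5,c3): row 5 has {H,He}; column 3 has {H,He,Be,B} → Li.
Cell (r5,c5): row 5 has {H,He,Li}; column 5 has {H,He,Li,B} → Be.
Cell (r2,c1): row 2 has {He,Li,Be,B}; column 1 has {Li} → H.
Cell (r3,c1): row 3 has {H,Li,Be,B}; column 1 has {H,Li} → He.
Cell (r4,c1): row 4 has {H,He,Li,B}; column 1 has {H,He,Li} → Be.
Cell (r5,c1): row 5 has {H,He,Li,Be}; column 1 has {H,He,Li,Be} → B.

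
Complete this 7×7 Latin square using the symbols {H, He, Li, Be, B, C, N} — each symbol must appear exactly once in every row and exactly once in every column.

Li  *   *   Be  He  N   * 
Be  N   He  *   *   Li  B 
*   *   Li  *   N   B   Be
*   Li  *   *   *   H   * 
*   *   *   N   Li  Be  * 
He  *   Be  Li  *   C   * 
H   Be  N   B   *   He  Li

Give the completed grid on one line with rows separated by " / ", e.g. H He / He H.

Li B C Be He N H / Be N He C H Li B / C He Li H N B Be / N Li B He Be H C / B C H N Li Be He / He H Be Li B C N / H Be N B C He Li

At row 3, column 1: row 3 has {Li,Be,B,N}; column 1 has {H,He,Li,Be}; that leaves C.
At row 5, column 1: row 5 has {Li,Be,N}; column 1 has {H,He,Li,Be,C}; that leaves B.
At row 7, column 5: row 7 has {H,He,Li,Be,B,N}; column 5 has {He,Li,N}; that leaves C.
At row 2, column 5: row 2 has {He,Li,Be,B,N}; column 5 has {He,Li,C,N}; that leaves H.
At row 4, column 1: row 4 has {H,Li}; column 1 has {H,He,Li,Be,B,C}; that leaves N.
At row 6, column 5: row 6 has {He,Li,Be,C}; column 5 has {H,He,Li,C,N}; that leaves B.
At row 2, column 4: row 2 has {H,He,Li,Be,B,N}; column 4 has {Li,Be,B,N}; that leaves C.
At row 4, column 4: row 4 has {H,Li,N}; column 4 has {Li,Be,B,C,N}; that leaves He.
At row 4, column 5: row 4 has {H,He,Li,N}; column 5 has {H,He,Li,B,C,N}; that leaves Be.
At row 4, column 7: row 4 has {H,He,Li,Be,N}; column 7 has {Li,Be,B}; that leaves C.
At row 6, column 2: row 6 has {He,Li,Be,B,C}; column 2 has {Li,Be,N}; that leaves H.
At row 6, column 7: row 6 has {H,He,Li,Be,B,C}; column 7 has {Li,Be,B,C}; that leaves N.
At row 1, column 7: row 1 has {He,Li,Be,N}; column 7 has {Li,Be,B,C,N}; that leaves H.
At row 3, column 2: row 3 has {Li,Be,B,C,N}; column 2 has {H,Li,Be,N}; that leaves He.
At row 3, column 4: row 3 has {He,Li,Be,B,C,N}; column 4 has {He,Li,Be,B,C,N}; that leaves H.
At row 4, column 3: row 4 has {H,He,Li,Be,C,N}; column 3 has {He,Li,Be,N}; that leaves B.
At row 5, column 2: row 5 has {Li,Be,B,N}; column 2 has {H,He,Li,Be,N}; that leaves C.
At row 5, column 3: row 5 has {Li,Be,B,C,N}; column 3 has {He,Li,Be,B,N}; that leaves H.
At row 5, column 7: row 5 has {H,Li,Be,B,C,N}; column 7 has {H,Li,Be,B,C,N}; that leaves He.
At row 1, column 2: row 1 has {H,He,Li,Be,N}; column 2 has {H,He,Li,Be,C,N}; that leaves B.
At row 1, column 3: row 1 has {H,He,Li,Be,B,N}; column 3 has {H,He,Li,Be,B,N}; that leaves C.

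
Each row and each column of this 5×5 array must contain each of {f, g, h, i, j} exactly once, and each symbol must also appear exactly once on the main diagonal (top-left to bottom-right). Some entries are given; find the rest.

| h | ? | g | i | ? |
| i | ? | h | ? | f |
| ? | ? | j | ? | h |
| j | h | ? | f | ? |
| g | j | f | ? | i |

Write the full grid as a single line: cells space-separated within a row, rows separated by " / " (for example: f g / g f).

(r1,c2) = f
(r1,c5) = j
(r2,c2) = g
(r2,c4) = j
(r3,c1) = f
(r3,c2) = i
(r3,c4) = g
(r4,c3) = i
(r4,c5) = g
(r5,c4) = h

h f g i j / i g h j f / f i j g h / j h i f g / g j f h i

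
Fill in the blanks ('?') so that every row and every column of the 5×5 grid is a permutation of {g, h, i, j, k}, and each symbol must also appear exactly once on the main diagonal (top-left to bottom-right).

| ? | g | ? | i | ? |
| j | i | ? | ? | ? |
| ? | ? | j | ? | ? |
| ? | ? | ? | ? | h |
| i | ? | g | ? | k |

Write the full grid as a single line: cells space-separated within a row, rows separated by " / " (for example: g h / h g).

Cell (r1,c1): row 1 has {g,i}; column 1 has {i,j}; the diagonal has {i,j,k} → h.
Cell (r1,c3): row 1 has {g,h,i}; column 3 has {g,j} → k.
Cell (r1,c5): row 1 has {g,h,i,k}; column 5 has {h,k} → j.
Cell (r2,c3): row 2 has {i,j}; column 3 has {g,j,k} → h.
Cell (r2,c5): row 2 has {h,i,j}; column 5 has {h,j,k} → g.
Cell (r3,c5): row 3 has {j}; column 5 has {g,h,j,k} → i.
Cell (r4,c3): row 4 has {h}; column 3 has {g,h,j,k} → i.
Cell (r4,c4): row 4 has {h,i}; column 4 has {i}; the diagonal has {h,i,j,k} → g.
Cell (r2,c4): row 2 has {g,h,i,j}; column 4 has {g,i} → k.
Cell (r3,c4): row 3 has {i,j}; column 4 has {g,i,k} → h.
Cell (r4,c1): row 4 has {g,h,i}; column 1 has {h,i,j} → k.
Cell (r4,c2): row 4 has {g,h,i,k}; column 2 has {g,i} → j.
Cell (r5,c2): row 5 has {g,i,k}; column 2 has {g,i,j} → h.
Cell (r5,c4): row 5 has {g,h,i,k}; column 4 has {g,h,i,k} → j.
Cell (r3,c1): row 3 has {h,i,j}; column 1 has {h,i,j,k} → g.
Cell (r3,c2): row 3 has {g,h,i,j}; column 2 has {g,h,i,j} → k.

h g k i j / j i h k g / g k j h i / k j i g h / i h g j k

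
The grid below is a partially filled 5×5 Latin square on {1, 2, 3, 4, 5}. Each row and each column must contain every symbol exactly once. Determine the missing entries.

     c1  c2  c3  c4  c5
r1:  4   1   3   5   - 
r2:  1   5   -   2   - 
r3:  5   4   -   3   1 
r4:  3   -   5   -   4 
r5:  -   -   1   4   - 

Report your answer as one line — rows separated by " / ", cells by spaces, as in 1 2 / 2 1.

(r1,c5): row 1 has {1,3,4,5}; column 5 has {1,4}, so it must be 2.
(r2,c3): row 2 has {1,2,5}; column 3 has {1,3,5}, so it must be 4.
(r2,c5): row 2 has {1,2,4,5}; column 5 has {1,2,4}, so it must be 3.
(r3,c3): row 3 has {1,3,4,5}; column 3 has {1,3,4,5}, so it must be 2.
(r4,c2): row 4 has {3,4,5}; column 2 has {1,4,5}, so it must be 2.
(r4,c4): row 4 has {2,3,4,5}; column 4 has {2,3,4,5}, so it must be 1.
(r5,c1): row 5 has {1,4}; column 1 has {1,3,4,5}, so it must be 2.
(r5,c2): row 5 has {1,2,4}; column 2 has {1,2,4,5}, so it must be 3.
(r5,c5): row 5 has {1,2,3,4}; column 5 has {1,2,3,4}, so it must be 5.

4 1 3 5 2 / 1 5 4 2 3 / 5 4 2 3 1 / 3 2 5 1 4 / 2 3 1 4 5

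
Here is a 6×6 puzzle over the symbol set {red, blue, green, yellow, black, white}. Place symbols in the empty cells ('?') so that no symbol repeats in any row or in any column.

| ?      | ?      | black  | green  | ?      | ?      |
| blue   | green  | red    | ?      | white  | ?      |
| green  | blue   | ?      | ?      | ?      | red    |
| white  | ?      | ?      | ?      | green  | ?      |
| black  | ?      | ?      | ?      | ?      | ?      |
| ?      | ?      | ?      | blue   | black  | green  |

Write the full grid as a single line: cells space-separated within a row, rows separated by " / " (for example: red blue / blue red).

yellow red black green blue white / blue green red yellow white black / green blue white black yellow red / white black blue red green yellow / black yellow green white red blue / red white yellow blue black green

Cell (r3,c5): row 3 has {red,blue,green}; column 5 has {green,black,white} → yellow.
Cell (r3,c3): row 3 has {red,blue,green,yellow}; column 3 has {red,black} → white.
Cell (r3,c4): row 3 has {red,blue,green,yellow,white}; column 4 has {blue,green} → black.
Cell (r6,c3): row 6 has {blue,green,black}; column 3 has {red,black,white} → yellow.
Cell (r2,c4): row 2 has {red,blue,green,white}; column 4 has {blue,green,black} → yellow.
Cell (r2,c6): row 2 has {red,blue,green,yellow,white}; column 6 has {red,green} → black.
Cell (r4,c3): row 4 has {green,white}; column 3 has {red,yellow,black,white} → blue.
Cell (r4,c4): row 4 has {blue,green,white}; column 4 has {blue,green,yellow,black} → red.
Cell (r4,c6): row 4 has {red,blue,green,white}; column 6 has {red,green,black} → yellow.
Cell (r5,c3): row 5 has {black}; column 3 has {red,blue,yellow,black,white} → green.
Cell (r5,c4): row 5 has {green,black}; column 4 has {red,blue,green,yellow,black} → white.
Cell (r5,c6): row 5 has {green,black,white}; column 6 has {red,green,yellow,black} → blue.
Cell (r6,c1): row 6 has {blue,green,yellow,black}; column 1 has {blue,green,black,white} → red.
Cell (r6,c2): row 6 has {red,blue,green,yellow,black}; column 2 has {blue,green} → white.
Cell (r1,c1): row 1 has {green,black}; column 1 has {red,blue,green,black,white} → yellow.
Cell (r1,c2): row 1 has {green,yellow,black}; column 2 has {blue,green,white} → red.
Cell (r1,c5): row 1 has {red,green,yellow,black}; column 5 has {green,yellow,black,white} → blue.
Cell (r1,c6): row 1 has {red,blue,green,yellow,black}; column 6 has {red,blue,green,yellow,black} → white.
Cell (r4,c2): row 4 has {red,blue,green,yellow,white}; column 2 has {red,blue,green,white} → black.
Cell (r5,c2): row 5 has {blue,green,black,white}; column 2 has {red,blue,green,black,white} → yellow.
Cell (r5,c5): row 5 has {blue,green,yellow,black,white}; column 5 has {blue,green,yellow,black,white} → red.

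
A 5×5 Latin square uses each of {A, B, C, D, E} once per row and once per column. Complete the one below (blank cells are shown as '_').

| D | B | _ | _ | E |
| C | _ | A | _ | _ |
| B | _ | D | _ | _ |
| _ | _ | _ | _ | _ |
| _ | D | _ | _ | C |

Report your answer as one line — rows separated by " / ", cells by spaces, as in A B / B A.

D B C A E / C E A D B / B C D E A / E A B C D / A D E B C

row 1 has {B,D,E}; column 3 has {A,D} — only C is left for (r1,c3).
row 1 has {B,C,D,E}; column 4 is empty so far — only A is left for (r1,c4).
row 2 has {A,C}; column 2 has {B,D} — only E is left for (r2,c2).
row 3 has {B,D}; column 5 has {C,E} — only A is left for (r3,c5).
row 3 has {A,B,D}; column 2 has {B,D,E} — only C is left for (r3,c2).
row 3 has {A,B,C,D}; column 4 has {A} — only E is left for (r3,c4).
row 4 is empty so far; column 2 has {B,C,D,E} — only A is left for (r4,c2).
row 5 has {C,D}; column 4 has {A,E} — only B is left for (r5,c4).
row 2 has {A,C,E}; column 4 has {A,B,E} — only D is left for (r2,c4).
row 2 has {A,C,D,E}; column 5 has {A,C,E} — only B is left for (r2,c5).
row 4 has {A}; column 1 has {B,C,D} — only E is left for (r4,c1).
row 4 has {A,E}; column 3 has {A,C,D} — only B is left for (r4,c3).
row 4 has {A,B,E}; column 4 has {A,B,D,E} — only C is left for (r4,c4).
row 4 has {A,B,C,E}; column 5 has {A,B,C,E} — only D is left for (r4,c5).
row 5 has {B,C,D}; column 1 has {B,C,D,E} — only A is left for (r5,c1).
row 5 has {A,B,C,D}; column 3 has {A,B,C,D} — only E is left for (r5,c3).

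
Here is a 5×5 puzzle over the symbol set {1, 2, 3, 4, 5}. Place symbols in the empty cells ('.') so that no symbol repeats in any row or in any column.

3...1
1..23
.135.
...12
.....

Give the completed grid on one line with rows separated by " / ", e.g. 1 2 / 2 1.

(r1,c4) = 4
(r3,c5) = 4
(r5,c4) = 3
(r5,c5) = 5
(r3,c1) = 2
(r5,c1) = 4
(r5,c2) = 2
(r5,c3) = 1
(r1,c2) = 5
(r1,c3) = 2
(r2,c2) = 4
(r2,c3) = 5
(r4,c1) = 5
(r4,c2) = 3
(r4,c3) = 4

3 5 2 4 1 / 1 4 5 2 3 / 2 1 3 5 4 / 5 3 4 1 2 / 4 2 1 3 5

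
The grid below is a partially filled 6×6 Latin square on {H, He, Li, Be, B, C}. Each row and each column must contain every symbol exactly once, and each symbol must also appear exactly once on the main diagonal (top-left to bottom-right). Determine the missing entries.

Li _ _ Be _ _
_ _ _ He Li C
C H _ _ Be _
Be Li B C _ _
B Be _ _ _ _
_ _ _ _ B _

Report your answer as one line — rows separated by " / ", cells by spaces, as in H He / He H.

(r2,c1) = H
(r2,c2) = B
(r2,c3) = Be
(r3,c3) = He
(r5,c5) = H
(r6,c1) = He
(r6,c2) = C
(r6,c6) = Be
(r1,c2) = He
(r1,c5) = C
(r4,c5) = He
(r4,c6) = H
(r5,c4) = Li
(r5,c6) = He
(r6,c4) = H
(r1,c3) = H
(r1,c6) = B
(r3,c4) = B
(r3,c6) = Li
(r5,c3) = C
(r6,c3) = Li

Li He H Be C B / H B Be He Li C / C H He B Be Li / Be Li B C He H / B Be C Li H He / He C Li H B Be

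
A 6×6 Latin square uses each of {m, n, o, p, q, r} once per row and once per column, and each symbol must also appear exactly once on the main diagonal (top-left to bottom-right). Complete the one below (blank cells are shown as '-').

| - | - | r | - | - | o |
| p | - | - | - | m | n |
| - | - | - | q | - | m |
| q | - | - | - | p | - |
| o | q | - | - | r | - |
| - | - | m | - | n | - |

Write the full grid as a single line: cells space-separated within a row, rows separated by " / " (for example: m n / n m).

m n r p q o / p o q r m n / n r p q o m / q m o n p r / o q n m r p / r p m o n q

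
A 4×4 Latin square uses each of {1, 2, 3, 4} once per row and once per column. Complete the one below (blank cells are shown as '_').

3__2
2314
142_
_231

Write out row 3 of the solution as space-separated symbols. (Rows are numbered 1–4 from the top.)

1 4 2 3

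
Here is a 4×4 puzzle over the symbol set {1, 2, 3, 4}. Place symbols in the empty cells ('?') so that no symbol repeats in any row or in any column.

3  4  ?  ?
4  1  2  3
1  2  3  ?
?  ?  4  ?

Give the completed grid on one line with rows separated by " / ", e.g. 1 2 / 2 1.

3 4 1 2 / 4 1 2 3 / 1 2 3 4 / 2 3 4 1

(r1,c3): row 1 has {3,4}; column 3 has {2,3,4}, so it must be 1.
(r1,c4): row 1 has {1,3,4}; column 4 has {3}, so it must be 2.
(r3,c4): row 3 has {1,2,3}; column 4 has {2,3}, so it must be 4.
(r4,c1): row 4 has {4}; column 1 has {1,3,4}, so it must be 2.
(r4,c2): row 4 has {2,4}; column 2 has {1,2,4}, so it must be 3.
(r4,c4): row 4 has {2,3,4}; column 4 has {2,3,4}, so it must be 1.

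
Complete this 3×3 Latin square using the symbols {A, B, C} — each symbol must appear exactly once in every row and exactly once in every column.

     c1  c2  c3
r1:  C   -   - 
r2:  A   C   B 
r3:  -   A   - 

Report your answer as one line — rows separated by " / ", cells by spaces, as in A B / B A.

(r1,c2) = B
(r1,c3) = A
(r3,c1) = B
(r3,c3) = C

C B A / A C B / B A C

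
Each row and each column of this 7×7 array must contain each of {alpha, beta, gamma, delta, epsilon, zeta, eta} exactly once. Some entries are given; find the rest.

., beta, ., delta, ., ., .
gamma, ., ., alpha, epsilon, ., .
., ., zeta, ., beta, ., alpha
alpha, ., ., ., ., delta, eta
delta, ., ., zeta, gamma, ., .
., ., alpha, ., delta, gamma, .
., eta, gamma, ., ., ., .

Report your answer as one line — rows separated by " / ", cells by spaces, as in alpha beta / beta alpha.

zeta beta epsilon delta eta alpha gamma / gamma zeta delta alpha epsilon eta beta / eta delta zeta gamma beta epsilon alpha / alpha gamma beta epsilon zeta delta eta / delta alpha eta zeta gamma beta epsilon / beta epsilon alpha eta delta gamma zeta / epsilon eta gamma beta alpha zeta delta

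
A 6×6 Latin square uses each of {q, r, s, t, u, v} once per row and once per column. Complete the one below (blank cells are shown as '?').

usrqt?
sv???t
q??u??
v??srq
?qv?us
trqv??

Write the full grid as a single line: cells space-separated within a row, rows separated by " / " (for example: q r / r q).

u s r q t v / s v u r q t / q t s u v r / v u t s r q / r q v t u s / t r q v s u

(r1,c6) = v
(r2,c3) = u
(r2,c4) = r
(r2,c5) = q
(r3,c2) = t
(r3,c3) = s
(r3,c5) = v
(r3,c6) = r
(r4,c2) = u
(r4,c3) = t
(r5,c1) = r
(r5,c4) = t
(r6,c5) = s
(r6,c6) = u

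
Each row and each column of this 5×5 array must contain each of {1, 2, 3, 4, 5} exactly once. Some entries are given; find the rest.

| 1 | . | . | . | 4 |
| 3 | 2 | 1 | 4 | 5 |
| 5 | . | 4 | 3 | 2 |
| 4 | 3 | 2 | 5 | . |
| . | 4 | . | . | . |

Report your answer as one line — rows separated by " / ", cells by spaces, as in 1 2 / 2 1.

1 5 3 2 4 / 3 2 1 4 5 / 5 1 4 3 2 / 4 3 2 5 1 / 2 4 5 1 3

(r1,c2) = 5
(r1,c3) = 3
(r1,c4) = 2
(r3,c2) = 1
(r4,c5) = 1
(r5,c1) = 2
(r5,c3) = 5
(r5,c4) = 1
(r5,c5) = 3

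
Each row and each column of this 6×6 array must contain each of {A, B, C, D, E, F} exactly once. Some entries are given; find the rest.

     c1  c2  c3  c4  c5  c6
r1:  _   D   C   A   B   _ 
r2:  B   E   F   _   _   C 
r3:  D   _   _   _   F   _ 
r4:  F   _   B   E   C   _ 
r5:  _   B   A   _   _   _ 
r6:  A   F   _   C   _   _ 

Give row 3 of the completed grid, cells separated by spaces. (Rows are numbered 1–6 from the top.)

Cell (r1,c1): row 1 has {A,B,C,D}; column 1 has {A,B,D,F} → E.
Cell (r1,c6): row 1 has {A,B,C,D,E}; column 6 has {C} → F.
Cell (r2,c4): row 2 has {B,C,E,F}; column 4 has {A,C,E} → D.
Cell (r2,c5): row 2 has {B,C,D,E,F}; column 5 has {B,C,F} → A.
Cell (r3,c3): row 3 has {D,F}; column 3 has {A,B,C,F} → E.
Cell (r3,c4): row 3 has {D,E,F}; column 4 has {A,C,D,E} → B.
Cell (r3,c6): row 3 has {B,D,E,F}; column 6 has {C,F} → A.
Cell (r4,c2): row 4 has {B,C,E,F}; column 2 has {B,D,E,F} → A.
Cell (r4,c6): row 4 has {A,B,C,E,F}; column 6 has {A,C,F} → D.
Cell (r5,c1): row 5 has {A,B}; column 1 has {A,B,D,E,F} → C.
Cell (r5,c4): row 5 has {A,B,C}; column 4 has {A,B,C,D,E} → F.
Cell (r5,c6): row 5 has {A,B,C,F}; column 6 has {A,C,D,F} → E.
Cell (r6,c3): row 6 has {A,C,F}; column 3 has {A,B,C,E,F} → D.
Cell (r6,c5): row 6 has {A,C,D,F}; column 5 has {A,B,C,F} → E.
Cell (r6,c6): row 6 has {A,C,D,E,F}; column 6 has {A,C,D,E,F} → B.
Cell (r3,c2): row 3 has {A,B,D,E,F}; column 2 has {A,B,D,E,F} → C.

D C E B F A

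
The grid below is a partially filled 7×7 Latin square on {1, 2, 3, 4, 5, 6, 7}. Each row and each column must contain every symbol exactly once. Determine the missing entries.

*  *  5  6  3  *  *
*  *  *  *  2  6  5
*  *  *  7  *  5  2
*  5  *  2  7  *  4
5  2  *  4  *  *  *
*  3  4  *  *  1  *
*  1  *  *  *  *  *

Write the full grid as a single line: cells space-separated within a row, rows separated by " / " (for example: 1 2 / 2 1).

4 7 5 6 3 2 1 / 3 4 7 1 2 6 5 / 1 6 3 7 4 5 2 / 6 5 1 2 7 3 4 / 5 2 6 4 1 7 3 / 2 3 4 5 6 1 7 / 7 1 2 3 5 4 6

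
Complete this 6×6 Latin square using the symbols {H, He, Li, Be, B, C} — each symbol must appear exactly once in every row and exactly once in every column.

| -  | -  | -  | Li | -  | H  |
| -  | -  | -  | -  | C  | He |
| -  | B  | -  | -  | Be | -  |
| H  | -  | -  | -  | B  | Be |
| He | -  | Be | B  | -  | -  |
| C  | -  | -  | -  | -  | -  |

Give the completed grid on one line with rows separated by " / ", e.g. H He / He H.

(r1,c5) = He
(r3,c1) = Li
(r3,c6) = C
(r5,c6) = Li
(r6,c6) = B
(r5,c5) = H
(r6,c5) = Li
(r5,c2) = C
(r1,c2) = Be
(r1,c1) = B
(r1,c3) = C
(r2,c1) = Be
(r2,c4) = H
(r3,c4) = He
(r4,c4) = C
(r6,c4) = Be
(r2,c2) = Li
(r2,c3) = B
(r3,c3) = H
(r4,c2) = He
(r4,c3) = Li
(r6,c2) = H
(r6,c3) = He

B Be C Li He H / Be Li B H C He / Li B H He Be C / H He Li C B Be / He C Be B H Li / C H He Be Li B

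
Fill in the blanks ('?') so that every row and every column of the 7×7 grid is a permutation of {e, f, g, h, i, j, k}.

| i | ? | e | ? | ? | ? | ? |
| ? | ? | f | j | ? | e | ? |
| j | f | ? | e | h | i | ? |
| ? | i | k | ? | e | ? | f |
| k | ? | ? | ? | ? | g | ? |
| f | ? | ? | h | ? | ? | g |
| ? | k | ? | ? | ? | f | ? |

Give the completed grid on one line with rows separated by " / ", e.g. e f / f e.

i g e k f h j / g h f j k e i / j f g e h i k / h i k g e j f / k j h f i g e / f e i h j k g / e k j i g f h

(r3,c3) = g
(r3,c7) = k
(r4,c4) = g
(r7,c4) = i
(r4,c1) = h
(r4,c6) = j
(r5,c4) = f
(r6,c6) = k
(r1,c4) = k
(r1,c6) = h
(r1,c7) = j
(r2,c1) = g
(r2,c2) = h
(r2,c7) = i
(r7,c1) = e
(r7,c7) = h
(r1,c2) = g
(r1,c5) = f
(r2,c5) = k
(r5,c7) = e
(r7,c3) = j
(r7,c5) = g
(r5,c2) = j
(r5,c5) = i
(r6,c2) = e
(r6,c3) = i
(r6,c5) = j
(r5,c3) = h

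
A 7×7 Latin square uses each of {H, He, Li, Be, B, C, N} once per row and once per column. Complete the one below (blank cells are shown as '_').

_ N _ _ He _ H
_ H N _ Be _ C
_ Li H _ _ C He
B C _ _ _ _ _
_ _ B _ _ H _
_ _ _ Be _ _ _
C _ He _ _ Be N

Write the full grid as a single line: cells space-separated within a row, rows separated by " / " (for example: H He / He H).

(r7,c2) = B
(r6,c2) = He
(r5,c2) = Be
(r5,c7) = Li
(r6,c7) = B
(r4,c7) = Be
(r4,c3) = Li
(r6,c3) = C
(r1,c3) = Be
(r1,c1) = Li
(r1,c6) = B
(r2,c1) = He
(r2,c6) = Li
(r5,c1) = N
(r5,c5) = C
(r6,c1) = H
(r6,c6) = N
(r1,c4) = C
(r2,c4) = B
(r3,c1) = Be
(r3,c4) = N
(r3,c5) = B
(r4,c6) = He
(r5,c4) = He
(r6,c5) = Li
(r7,c5) = H
(r4,c4) = H
(r4,c5) = N
(r7,c4) = Li

Li N Be C He B H / He H N B Be Li C / Be Li H N B C He / B C Li H N He Be / N Be B He C H Li / H He C Be Li N B / C B He Li H Be N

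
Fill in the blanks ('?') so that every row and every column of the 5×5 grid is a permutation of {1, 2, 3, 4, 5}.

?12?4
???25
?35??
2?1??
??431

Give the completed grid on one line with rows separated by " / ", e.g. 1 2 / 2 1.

(r1,c4): row 1 has {1,2,4}; column 4 has {2,3}, so it must be 5.
(r2,c2): row 2 has {2,5}; column 2 has {1,3}, so it must be 4.
(r2,c3): row 2 has {2,4,5}; column 3 has {1,2,4,5}, so it must be 3.
(r3,c5): row 3 has {3,5}; column 5 has {1,4,5}, so it must be 2.
(r4,c2): row 4 has {1,2}; column 2 has {1,3,4}, so it must be 5.
(r4,c4): row 4 has {1,2,5}; column 4 has {2,3,5}, so it must be 4.
(r4,c5): row 4 has {1,2,4,5}; column 5 has {1,2,4,5}, so it must be 3.
(r5,c1): row 5 has {1,3,4}; column 1 has {2}, so it must be 5.
(r5,c2): row 5 has {1,3,4,5}; column 2 has {1,3,4,5}, so it must be 2.
(r1,c1): row 1 has {1,2,4,5}; column 1 has {2,5}, so it must be 3.
(r2,c1): row 2 has {2,3,4,5}; column 1 has {2,3,5}, so it must be 1.
(r3,c1): row 3 has {2,3,5}; column 1 has {1,2,3,5}, so it must be 4.
(r3,c4): row 3 has {2,3,4,5}; column 4 has {2,3,4,5}, so it must be 1.

3 1 2 5 4 / 1 4 3 2 5 / 4 3 5 1 2 / 2 5 1 4 3 / 5 2 4 3 1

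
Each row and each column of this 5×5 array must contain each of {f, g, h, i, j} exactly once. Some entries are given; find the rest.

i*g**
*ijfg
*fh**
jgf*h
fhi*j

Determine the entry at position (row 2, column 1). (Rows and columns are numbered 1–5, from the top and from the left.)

(r1,c2) = j
(r1,c4) = h
(r1,c5) = f
(r2,c1) = h

h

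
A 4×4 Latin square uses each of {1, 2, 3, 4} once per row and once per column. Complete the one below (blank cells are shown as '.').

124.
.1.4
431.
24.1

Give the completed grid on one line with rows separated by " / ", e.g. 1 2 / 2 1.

1 2 4 3 / 3 1 2 4 / 4 3 1 2 / 2 4 3 1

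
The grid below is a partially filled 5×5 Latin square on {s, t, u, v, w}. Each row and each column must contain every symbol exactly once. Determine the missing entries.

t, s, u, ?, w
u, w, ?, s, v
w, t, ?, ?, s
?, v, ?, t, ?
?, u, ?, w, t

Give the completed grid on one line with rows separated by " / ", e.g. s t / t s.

t s u v w / u w t s v / w t v u s / s v w t u / v u s w t

(r1,c4): row 1 has {s,t,u,w}; column 4 has {s,t,w}, so it must be v.
(r2,c3): row 2 has {s,u,v,w}; column 3 has {u}, so it must be t.
(r3,c3): row 3 has {s,t,w}; column 3 has {t,u}, so it must be v.
(r3,c4): row 3 has {s,t,v,w}; column 4 has {s,t,v,w}, so it must be u.
(r4,c1): row 4 has {t,v}; column 1 has {t,u,w}, so it must be s.
(r4,c3): row 4 has {s,t,v}; column 3 has {t,u,v}, so it must be w.
(r4,c5): row 4 has {s,t,v,w}; column 5 has {s,t,v,w}, so it must be u.
(r5,c1): row 5 has {t,u,w}; column 1 has {s,t,u,w}, so it must be v.
(r5,c3): row 5 has {t,u,v,w}; column 3 has {t,u,v,w}, so it must be s.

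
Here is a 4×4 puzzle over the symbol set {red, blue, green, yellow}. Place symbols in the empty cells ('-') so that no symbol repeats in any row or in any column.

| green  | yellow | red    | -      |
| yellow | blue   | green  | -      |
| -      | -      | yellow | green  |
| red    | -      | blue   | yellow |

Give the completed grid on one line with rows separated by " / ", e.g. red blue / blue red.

(r1,c4) = blue
(r2,c4) = red
(r3,c1) = blue
(r3,c2) = red
(r4,c2) = green

green yellow red blue / yellow blue green red / blue red yellow green / red green blue yellow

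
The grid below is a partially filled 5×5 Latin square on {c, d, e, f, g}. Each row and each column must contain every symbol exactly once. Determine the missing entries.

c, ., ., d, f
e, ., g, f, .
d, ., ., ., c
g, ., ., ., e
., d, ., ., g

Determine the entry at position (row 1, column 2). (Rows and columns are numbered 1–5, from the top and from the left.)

Cell (r1,c3): row 1 has {c,d,f}; column 3 has {g} → e.
Cell (r2,c2): row 2 has {e,f,g}; column 2 has {d} → c.
Cell (r2,c5): row 2 has {c,e,f,g}; column 5 has {c,e,f,g} → d.
Cell (r3,c3): row 3 has {c,d}; column 3 has {e,g} → f.
Cell (r4,c2): row 4 has {e,g}; column 2 has {c,d} → f.
Cell (r4,c4): row 4 has {e,f,g}; column 4 has {d,f} → c.
Cell (r5,c1): row 5 has {d,g}; column 1 has {c,d,e,g} → f.
Cell (r5,c3): row 5 has {d,f,g}; column 3 has {e,f,g} → c.
Cell (r5,c4): row 5 has {c,d,f,g}; column 4 has {c,d,f} → e.
Cell (r1,c2): row 1 has {c,d,e,f}; column 2 has {c,d,f} → g.

g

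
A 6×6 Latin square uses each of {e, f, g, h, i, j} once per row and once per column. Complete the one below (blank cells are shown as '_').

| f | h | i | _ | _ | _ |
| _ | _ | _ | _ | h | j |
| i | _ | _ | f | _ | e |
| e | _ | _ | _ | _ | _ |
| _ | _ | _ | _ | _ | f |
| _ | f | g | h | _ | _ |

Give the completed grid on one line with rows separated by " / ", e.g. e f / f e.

(r1,c6) = g
(r2,c1) = g
(r6,c1) = j
(r6,c6) = i
(r4,c6) = h
(r5,c1) = h
(r6,c5) = e
(r1,c5) = j
(r3,c5) = g
(r5,c5) = i
(r1,c4) = e
(r2,c4) = i
(r3,c2) = j
(r3,c3) = h
(r4,c5) = f
(r2,c2) = e
(r2,c3) = f
(r4,c3) = j
(r4,c4) = g
(r5,c2) = g
(r5,c3) = e
(r5,c4) = j
(r4,c2) = i

f h i e j g / g e f i h j / i j h f g e / e i j g f h / h g e j i f / j f g h e i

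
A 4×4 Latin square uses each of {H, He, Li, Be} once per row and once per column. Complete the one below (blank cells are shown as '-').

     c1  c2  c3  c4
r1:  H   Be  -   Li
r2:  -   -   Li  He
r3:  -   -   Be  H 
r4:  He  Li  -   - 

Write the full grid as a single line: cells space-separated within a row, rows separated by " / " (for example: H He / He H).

H Be He Li / Be H Li He / Li He Be H / He Li H Be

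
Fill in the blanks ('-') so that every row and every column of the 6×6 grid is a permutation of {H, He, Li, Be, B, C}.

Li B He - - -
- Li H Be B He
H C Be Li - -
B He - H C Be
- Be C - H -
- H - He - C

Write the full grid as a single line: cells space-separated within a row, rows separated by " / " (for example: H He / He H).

Li B He C Be H / C Li H Be B He / H C Be Li He B / B He Li H C Be / He Be C B H Li / Be H B He Li C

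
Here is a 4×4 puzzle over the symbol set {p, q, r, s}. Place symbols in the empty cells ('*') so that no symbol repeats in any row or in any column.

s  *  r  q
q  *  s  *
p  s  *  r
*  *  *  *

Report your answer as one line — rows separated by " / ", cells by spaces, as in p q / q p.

s p r q / q r s p / p s q r / r q p s

(r1,c2) = p
(r2,c2) = r
(r2,c4) = p
(r3,c3) = q
(r4,c1) = r
(r4,c2) = q
(r4,c3) = p
(r4,c4) = s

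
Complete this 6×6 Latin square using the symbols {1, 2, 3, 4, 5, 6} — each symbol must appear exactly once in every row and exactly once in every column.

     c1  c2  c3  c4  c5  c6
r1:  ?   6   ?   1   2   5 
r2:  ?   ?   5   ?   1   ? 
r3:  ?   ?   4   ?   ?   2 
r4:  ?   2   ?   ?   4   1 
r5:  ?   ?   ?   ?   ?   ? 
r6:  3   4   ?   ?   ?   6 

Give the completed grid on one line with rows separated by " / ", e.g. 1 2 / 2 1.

(r1,c1) = 4
(r1,c3) = 3
(r2,c2) = 3
(r2,c6) = 4
(r4,c3) = 6
(r5,c6) = 3
(r6,c5) = 5
(r4,c1) = 5
(r4,c4) = 3
(r5,c5) = 6
(r6,c4) = 2
(r2,c4) = 6
(r3,c4) = 5
(r3,c5) = 3
(r5,c4) = 4
(r6,c3) = 1
(r2,c1) = 2
(r3,c2) = 1
(r5,c1) = 1
(r5,c2) = 5
(r5,c3) = 2
(r3,c1) = 6

4 6 3 1 2 5 / 2 3 5 6 1 4 / 6 1 4 5 3 2 / 5 2 6 3 4 1 / 1 5 2 4 6 3 / 3 4 1 2 5 6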